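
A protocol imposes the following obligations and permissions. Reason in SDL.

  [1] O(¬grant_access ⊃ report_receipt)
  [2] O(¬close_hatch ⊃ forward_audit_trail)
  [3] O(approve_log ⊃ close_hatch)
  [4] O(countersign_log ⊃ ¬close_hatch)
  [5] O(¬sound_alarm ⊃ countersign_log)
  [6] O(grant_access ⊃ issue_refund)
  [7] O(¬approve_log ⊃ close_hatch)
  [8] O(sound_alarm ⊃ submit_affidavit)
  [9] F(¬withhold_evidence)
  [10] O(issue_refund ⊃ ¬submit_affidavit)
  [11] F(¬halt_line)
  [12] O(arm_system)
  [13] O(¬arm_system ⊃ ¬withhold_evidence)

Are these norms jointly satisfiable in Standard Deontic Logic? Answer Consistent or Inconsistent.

Consistent

Premise 13 is O(¬arm_system ⊃ ¬withhold_evidence), but O(¬arm_system) is not derivable from the premises, so it does not yield O(¬withhold_evidence).
So O(¬withhold_evidence) is not derivable, and the apparent clash with O(withhold_evidence) does not arise.
A world satisfying every obligation exists (e.g. approve_log=false, arm_system=true, close_hatch=true, countersign_log=false, forward_audit_trail=false, grant_access=false, halt_line=true, issue_refund=false, report_receipt=true, sound_alarm=true, submit_affidavit=true, withhold_evidence=true); no atom is both obligatory and forbidden, so the set is consistent.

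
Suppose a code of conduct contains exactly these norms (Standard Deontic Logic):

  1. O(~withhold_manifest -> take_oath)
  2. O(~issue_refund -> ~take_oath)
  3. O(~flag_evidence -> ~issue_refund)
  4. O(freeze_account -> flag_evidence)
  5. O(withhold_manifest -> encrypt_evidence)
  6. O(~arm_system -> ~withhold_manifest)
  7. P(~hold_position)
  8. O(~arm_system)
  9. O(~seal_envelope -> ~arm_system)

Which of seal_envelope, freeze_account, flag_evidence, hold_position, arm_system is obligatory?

flag_evidence

Premise 8 states O(~arm_system) outright.
With premise 6, O(~arm_system -> ~withhold_manifest), the K-axiom yields O(~withhold_manifest).
From O(~withhold_manifest) and premise 1, O(~withhold_manifest -> take_oath), we obtain O(take_oath).
Premise 2, O(~issue_refund -> ~take_oath), contraposes to O(take_oath -> issue_refund); with O(take_oath) we get O(issue_refund).
Premise 3, O(~flag_evidence -> ~issue_refund), contraposes to O(issue_refund -> flag_evidence); with O(issue_refund) we get O(flag_evidence).
So O(flag_evidence) holds — flag_evidence is obligatory. None of the other listed options is made obligatory by any chain of premises.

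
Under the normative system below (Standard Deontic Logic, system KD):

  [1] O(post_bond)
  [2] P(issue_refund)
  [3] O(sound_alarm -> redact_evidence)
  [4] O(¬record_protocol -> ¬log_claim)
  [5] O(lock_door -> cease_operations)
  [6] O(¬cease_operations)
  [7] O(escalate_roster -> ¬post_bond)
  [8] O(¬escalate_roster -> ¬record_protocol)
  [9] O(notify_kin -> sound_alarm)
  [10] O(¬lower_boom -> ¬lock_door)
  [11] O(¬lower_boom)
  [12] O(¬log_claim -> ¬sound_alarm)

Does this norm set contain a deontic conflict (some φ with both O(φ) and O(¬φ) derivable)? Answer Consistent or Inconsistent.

Premise 5 is O(lock_door -> cease_operations), but O(lock_door) is not derivable from the premises, so it does not yield O(cease_operations).
So O(cease_operations) is not derivable, and the apparent clash with O(¬cease_operations) does not arise.
A world satisfying every obligation exists (e.g. cease_operations=false, escalate_roster=false, issue_refund=false, lock_door=false, log_claim=false, lower_boom=false, notify_kin=false, post_bond=true, record_protocol=false, redact_evidence=false, sound_alarm=false); no atom is both obligatory and forbidden, so the set is consistent.

Consistent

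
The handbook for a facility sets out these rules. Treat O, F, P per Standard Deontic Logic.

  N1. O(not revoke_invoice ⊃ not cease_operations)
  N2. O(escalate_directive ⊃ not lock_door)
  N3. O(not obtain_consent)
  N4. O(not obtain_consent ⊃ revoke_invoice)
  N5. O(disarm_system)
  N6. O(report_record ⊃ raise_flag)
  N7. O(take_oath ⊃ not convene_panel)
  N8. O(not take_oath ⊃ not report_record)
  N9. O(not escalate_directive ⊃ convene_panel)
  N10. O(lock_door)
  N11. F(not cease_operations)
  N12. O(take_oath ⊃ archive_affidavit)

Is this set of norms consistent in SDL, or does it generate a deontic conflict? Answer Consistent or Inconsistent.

Premise 1 is O(not revoke_invoice ⊃ not cease_operations), but O(not revoke_invoice) is not derivable from the premises, so it does not yield O(not cease_operations).
So O(not cease_operations) is not derivable, and the apparent clash with O(cease_operations) does not arise.
A world satisfying every obligation exists (e.g. archive_affidavit=false, cease_operations=true, convene_panel=true, disarm_system=true, escalate_directive=false, lock_door=true, obtain_consent=false, raise_flag=false, report_record=false, revoke_invoice=true, take_oath=false); no atom is both obligatory and forbidden, so the set is consistent.

Consistent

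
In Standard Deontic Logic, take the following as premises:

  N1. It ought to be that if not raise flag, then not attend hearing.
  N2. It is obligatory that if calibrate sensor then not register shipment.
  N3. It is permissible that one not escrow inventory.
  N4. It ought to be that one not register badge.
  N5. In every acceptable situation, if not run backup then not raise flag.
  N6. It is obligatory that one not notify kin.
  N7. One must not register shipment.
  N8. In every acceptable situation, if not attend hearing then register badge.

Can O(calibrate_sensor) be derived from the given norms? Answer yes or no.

No

Premise 2 is O(calibrate_sensor → ¬register_shipment); even if O(¬register_shipment) held, inferring O(calibrate_sensor) would be affirming the consequent — invalid.
No other premise forces O(calibrate_sensor). An ideal world satisfying every premise can still have calibrate_sensor false, so O(calibrate_sensor) is not derivable.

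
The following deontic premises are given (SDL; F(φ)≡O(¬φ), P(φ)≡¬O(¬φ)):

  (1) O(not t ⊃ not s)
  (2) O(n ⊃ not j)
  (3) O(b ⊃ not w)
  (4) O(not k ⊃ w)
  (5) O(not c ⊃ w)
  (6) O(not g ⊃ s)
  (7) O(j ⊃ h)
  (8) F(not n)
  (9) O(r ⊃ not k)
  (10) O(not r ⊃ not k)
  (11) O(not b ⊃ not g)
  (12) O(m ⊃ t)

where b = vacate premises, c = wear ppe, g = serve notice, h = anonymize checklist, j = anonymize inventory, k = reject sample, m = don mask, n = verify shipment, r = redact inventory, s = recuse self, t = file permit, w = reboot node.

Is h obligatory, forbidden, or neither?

Neither

Premise 7 is O(j ⊃ h), but O(j) is not derivable from the premises, so it does not yield O(h).
No premise or chain of K-axiom applications forces O(h), and none forces O(not h). So h is neither obligatory nor forbidden under these norms.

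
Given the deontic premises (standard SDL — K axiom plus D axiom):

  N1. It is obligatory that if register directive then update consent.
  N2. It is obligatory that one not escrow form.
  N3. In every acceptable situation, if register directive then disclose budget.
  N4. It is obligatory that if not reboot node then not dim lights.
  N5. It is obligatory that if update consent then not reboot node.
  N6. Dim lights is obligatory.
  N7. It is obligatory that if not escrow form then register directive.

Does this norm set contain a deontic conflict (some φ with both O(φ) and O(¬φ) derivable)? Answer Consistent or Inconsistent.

Inconsistent

From premise 6 we have O(dim_lights).
The contrapositive of premise 4 (O(¬reboot_node → ¬dim_lights)) is O(dim_lights → reboot_node), and O(dim_lights) is already established, so O(reboot_node).
Premise 5 is O(update_consent → ¬reboot_node); contrapositively O(reboot_node → ¬update_consent). Since O(reboot_node) holds, K gives O(¬update_consent).
The contrapositive of premise 1 (O(register_directive → update_consent)) is O(¬update_consent → ¬register_directive), and O(¬update_consent) is already established, so O(¬register_directive).
Premise 7 is O(¬escrow_form → register_directive); contrapositively O(¬register_directive → escrow_form). Since O(¬register_directive) holds, K gives O(escrow_form).
But premise 2 directly asserts O(¬escrow_form).
We now have both O(escrow_form) and O(¬escrow_form) — escrow_form is simultaneously obligatory and forbidden, violating the D-axiom.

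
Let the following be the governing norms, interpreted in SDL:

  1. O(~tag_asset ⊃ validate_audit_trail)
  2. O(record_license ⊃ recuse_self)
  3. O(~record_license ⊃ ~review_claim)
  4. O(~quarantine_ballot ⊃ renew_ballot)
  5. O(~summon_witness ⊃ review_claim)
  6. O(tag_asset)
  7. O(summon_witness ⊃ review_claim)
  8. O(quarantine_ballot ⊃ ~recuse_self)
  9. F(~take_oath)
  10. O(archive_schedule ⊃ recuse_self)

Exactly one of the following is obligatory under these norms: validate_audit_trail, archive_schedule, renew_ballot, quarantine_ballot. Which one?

Premises 7 and 5 cover both cases: O(summon_witness ⊃ review_claim) and O(~summon_witness ⊃ review_claim). Since summon_witness ∨ ~summon_witness is a tautology, O(review_claim) follows.
Premise 3, O(~record_license ⊃ ~review_claim), contraposes to O(review_claim ⊃ record_license); with O(review_claim) we get O(record_license).
Premise 2 is O(record_license ⊃ recuse_self); since O(record_license), deontic closure gives O(recuse_self).
The contrapositive of premise 8 (O(quarantine_ballot ⊃ ~recuse_self)) is O(recuse_self ⊃ ~quarantine_ballot), and O(recuse_self) is already established, so O(~quarantine_ballot).
Premise 4 is O(~quarantine_ballot ⊃ renew_ballot); since O(~quarantine_ballot), deontic closure gives O(renew_ballot).
So O(renew_ballot) holds — renew_ballot is obligatory. None of the other listed options is made obligatory by any chain of premises.

renew_ballot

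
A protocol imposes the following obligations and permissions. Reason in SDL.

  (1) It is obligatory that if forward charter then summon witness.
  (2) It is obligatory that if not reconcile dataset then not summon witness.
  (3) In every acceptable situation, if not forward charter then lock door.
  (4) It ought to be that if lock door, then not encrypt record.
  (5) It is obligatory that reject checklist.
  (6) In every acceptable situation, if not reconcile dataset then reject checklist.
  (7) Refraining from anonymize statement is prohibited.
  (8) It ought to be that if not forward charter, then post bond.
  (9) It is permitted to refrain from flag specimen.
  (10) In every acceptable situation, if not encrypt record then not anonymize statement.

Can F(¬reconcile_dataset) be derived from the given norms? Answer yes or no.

Yes

Premise 7, F(¬anonymize_statement), is equivalent to O(anonymize_statement).
Premise 10, O(¬encrypt_record → ¬anonymize_statement), contraposes to O(anonymize_statement → encrypt_record); with O(anonymize_statement) we get O(encrypt_record).
Premise 4 is O(lock_door → ¬encrypt_record); contrapositively O(encrypt_record → ¬lock_door). Since O(encrypt_record) holds, K gives O(¬lock_door).
Premise 3, O(¬forward_charter → lock_door), contraposes to O(¬lock_door → forward_charter); with O(¬lock_door) we get O(forward_charter).
Applying K to premise 1 (O(forward_charter → summon_witness)) and O(forward_charter) yields O(summon_witness).
Premise 2 is O(¬reconcile_dataset → ¬summon_witness); contrapositively O(summon_witness → reconcile_dataset). Since O(summon_witness) holds, K gives O(reconcile_dataset).
Premises 5, 6, 8, 9 do not contribute to this derivation.
So O(reconcile_dataset) holds, i.e. F(¬reconcile_dataset). The claim follows.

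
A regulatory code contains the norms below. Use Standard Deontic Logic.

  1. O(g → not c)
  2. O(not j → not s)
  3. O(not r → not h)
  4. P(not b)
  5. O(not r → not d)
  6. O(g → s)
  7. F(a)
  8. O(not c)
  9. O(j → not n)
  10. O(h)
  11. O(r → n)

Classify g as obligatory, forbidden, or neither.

Forbidden

Premise 10 states O(h) outright.
Premise 3 is O(not r → not h); contrapositively O(h → r). Since O(h) holds, K gives O(r).
With premise 11, O(r → n), the K-axiom yields O(n).
Premise 9 is O(j → not n); contrapositively O(n → not j). Since O(n) holds, K gives O(not j).
Premise 2 is O(not j → not s); since O(not j), deontic closure gives O(not s).
The contrapositive of premise 6 (O(g → s)) is O(not s → not g), and O(not s) is already established, so O(not g).
Premises 1, 4, 5, 7, 8 do not contribute to this derivation.
Thus O(not g), which is F(g): g is forbidden.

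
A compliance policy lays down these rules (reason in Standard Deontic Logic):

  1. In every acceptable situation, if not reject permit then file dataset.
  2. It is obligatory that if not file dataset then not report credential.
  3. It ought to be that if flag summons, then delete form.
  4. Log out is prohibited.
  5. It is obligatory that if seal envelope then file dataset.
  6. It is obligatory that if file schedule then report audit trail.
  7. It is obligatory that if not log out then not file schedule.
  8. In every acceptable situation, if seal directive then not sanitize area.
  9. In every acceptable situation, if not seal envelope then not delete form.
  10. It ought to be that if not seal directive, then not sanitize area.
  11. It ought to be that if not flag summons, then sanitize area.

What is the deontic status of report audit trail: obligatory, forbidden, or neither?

Neither

Premise 6 is O(file_schedule → report_audit_trail), but O(file_schedule) is not derivable from the premises, so it does not yield O(report_audit_trail).
No premise or chain of K-axiom applications forces O(report_audit_trail), and none forces O(¬report_audit_trail). So report_audit_trail is neither obligatory nor forbidden under these norms.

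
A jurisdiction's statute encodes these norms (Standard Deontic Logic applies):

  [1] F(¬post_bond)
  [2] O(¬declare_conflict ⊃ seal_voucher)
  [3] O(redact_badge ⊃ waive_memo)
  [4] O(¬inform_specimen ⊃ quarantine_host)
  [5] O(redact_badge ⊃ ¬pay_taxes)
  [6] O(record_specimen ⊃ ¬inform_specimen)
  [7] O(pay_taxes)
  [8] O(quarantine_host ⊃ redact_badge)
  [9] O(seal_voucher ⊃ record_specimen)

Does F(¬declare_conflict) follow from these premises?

Premise 7 gives O(pay_taxes).
Premise 5, O(redact_badge ⊃ ¬pay_taxes), contraposes to O(pay_taxes ⊃ ¬redact_badge); with O(pay_taxes) we get O(¬redact_badge).
Premise 8, O(quarantine_host ⊃ redact_badge), contraposes to O(¬redact_badge ⊃ ¬quarantine_host); with O(¬redact_badge) we get O(¬quarantine_host).
Premise 4, O(¬inform_specimen ⊃ quarantine_host), contraposes to O(¬quarantine_host ⊃ inform_specimen); with O(¬quarantine_host) we get O(inform_specimen).
Premise 6 is O(record_specimen ⊃ ¬inform_specimen); contrapositively O(inform_specimen ⊃ ¬record_specimen). Since O(inform_specimen) holds, K gives O(¬record_specimen).
Premise 9 is O(seal_voucher ⊃ record_specimen); contrapositively O(¬record_specimen ⊃ ¬seal_voucher). Since O(¬record_specimen) holds, K gives O(¬seal_voucher).
Premise 2, O(¬declare_conflict ⊃ seal_voucher), contraposes to O(¬seal_voucher ⊃ declare_conflict); with O(¬seal_voucher) we get O(declare_conflict).
Premises 1, 3 do not contribute to this derivation.
So O(declare_conflict) holds, i.e. F(¬declare_conflict). The claim follows.

Yes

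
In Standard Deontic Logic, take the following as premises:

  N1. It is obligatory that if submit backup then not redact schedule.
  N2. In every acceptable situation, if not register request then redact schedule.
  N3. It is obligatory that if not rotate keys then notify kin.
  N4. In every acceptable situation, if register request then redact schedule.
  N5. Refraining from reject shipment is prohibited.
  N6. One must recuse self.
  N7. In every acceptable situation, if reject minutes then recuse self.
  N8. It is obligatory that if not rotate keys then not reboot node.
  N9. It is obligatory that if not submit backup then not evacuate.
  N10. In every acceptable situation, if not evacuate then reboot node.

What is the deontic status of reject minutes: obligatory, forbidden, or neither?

Premise 7 is O(reject_minutes → recuse_self); even if O(recuse_self) held, inferring O(reject_minutes) would be affirming the consequent — invalid.
No premise or chain of K-axiom applications forces O(reject_minutes), and none forces O(¬reject_minutes). So reject_minutes is neither obligatory nor forbidden under these norms.

Neither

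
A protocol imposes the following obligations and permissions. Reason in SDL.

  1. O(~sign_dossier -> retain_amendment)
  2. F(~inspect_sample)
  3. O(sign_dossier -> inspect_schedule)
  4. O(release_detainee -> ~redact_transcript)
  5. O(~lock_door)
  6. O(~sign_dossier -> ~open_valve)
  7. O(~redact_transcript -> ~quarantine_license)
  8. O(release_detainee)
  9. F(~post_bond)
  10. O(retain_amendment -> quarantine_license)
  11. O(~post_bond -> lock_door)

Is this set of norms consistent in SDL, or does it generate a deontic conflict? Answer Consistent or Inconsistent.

Consistent

Premise 11 is O(~post_bond -> lock_door), but O(~post_bond) is not derivable from the premises, so it does not yield O(lock_door).
So O(lock_door) is not derivable, and the apparent clash with O(~lock_door) does not arise.
A world satisfying every obligation exists (e.g. inspect_sample=true, inspect_schedule=true, lock_door=false, open_valve=false, post_bond=true, quarantine_license=false, redact_transcript=false, release_detainee=true, retain_amendment=false, sign_dossier=true); no atom is both obligatory and forbidden, so the set is consistent.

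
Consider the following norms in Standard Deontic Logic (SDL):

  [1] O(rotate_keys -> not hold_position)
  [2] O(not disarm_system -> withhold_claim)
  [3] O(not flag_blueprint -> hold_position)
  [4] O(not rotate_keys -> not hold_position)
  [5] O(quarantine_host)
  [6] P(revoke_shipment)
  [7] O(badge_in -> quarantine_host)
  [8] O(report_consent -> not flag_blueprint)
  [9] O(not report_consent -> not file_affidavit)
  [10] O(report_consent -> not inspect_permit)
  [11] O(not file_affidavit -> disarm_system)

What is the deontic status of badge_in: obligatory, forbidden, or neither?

Neither

Premise 7 is O(badge_in -> quarantine_host); even if O(quarantine_host) held, inferring O(badge_in) would be affirming the consequent — invalid.
No premise or chain of K-axiom applications forces O(badge_in), and none forces O(not badge_in). So badge_in is neither obligatory nor forbidden under these norms.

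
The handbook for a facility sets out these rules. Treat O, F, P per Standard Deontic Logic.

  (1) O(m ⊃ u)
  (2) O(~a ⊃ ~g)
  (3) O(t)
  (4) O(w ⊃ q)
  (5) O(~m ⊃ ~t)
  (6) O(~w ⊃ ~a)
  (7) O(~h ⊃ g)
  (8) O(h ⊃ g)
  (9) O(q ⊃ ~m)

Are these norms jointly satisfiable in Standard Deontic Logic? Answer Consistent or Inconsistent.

Inconsistent

Premises 7 and 8 are O(~h ⊃ g) and O(h ⊃ g); every ideal world satisfies ~h or h, so in either case g holds — hence O(g).
Premise 2, O(~a ⊃ ~g), contraposes to O(g ⊃ a); with O(g) we get O(a).
The contrapositive of premise 6 (O(~w ⊃ ~a)) is O(a ⊃ w), and O(a) is already established, so O(w).
Applying K to premise 4 (O(w ⊃ q)) and O(w) yields O(q).
Premise 9 is O(q ⊃ ~m); since O(q), deontic closure gives O(~m).
Premise 5 is O(~m ⊃ ~t); since O(~m), deontic closure gives O(~t).
Yet premise 3 states O(t).
We now have both O(~t) and O(t) — t is simultaneously obligatory and forbidden, violating the D-axiom.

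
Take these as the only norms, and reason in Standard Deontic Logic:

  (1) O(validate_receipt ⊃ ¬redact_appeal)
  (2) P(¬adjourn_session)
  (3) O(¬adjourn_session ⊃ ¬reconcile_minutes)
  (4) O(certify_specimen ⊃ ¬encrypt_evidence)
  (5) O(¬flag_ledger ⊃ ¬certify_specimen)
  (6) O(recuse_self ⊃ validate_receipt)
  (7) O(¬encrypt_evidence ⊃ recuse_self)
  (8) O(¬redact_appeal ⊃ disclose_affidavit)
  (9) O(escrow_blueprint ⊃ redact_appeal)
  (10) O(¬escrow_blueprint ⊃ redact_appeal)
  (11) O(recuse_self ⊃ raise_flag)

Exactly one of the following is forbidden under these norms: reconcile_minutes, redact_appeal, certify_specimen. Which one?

certify_specimen

Premises 9 and 10 cover both cases: O(escrow_blueprint ⊃ redact_appeal) and O(¬escrow_blueprint ⊃ redact_appeal). Since escrow_blueprint ∨ ¬escrow_blueprint is a tautology, O(redact_appeal) follows.
The contrapositive of premise 1 (O(validate_receipt ⊃ ¬redact_appeal)) is O(redact_appeal ⊃ ¬validate_receipt), and O(redact_appeal) is already established, so O(¬validate_receipt).
Premise 6 is O(recuse_self ⊃ validate_receipt); contrapositively O(¬validate_receipt ⊃ ¬recuse_self). Since O(¬validate_receipt) holds, K gives O(¬recuse_self).
Premise 7 is O(¬encrypt_evidence ⊃ recuse_self); contrapositively O(¬recuse_self ⊃ encrypt_evidence). Since O(¬recuse_self) holds, K gives O(encrypt_evidence).
Premise 4 is O(certify_specimen ⊃ ¬encrypt_evidence); contrapositively O(encrypt_evidence ⊃ ¬certify_specimen). Since O(encrypt_evidence) holds, K gives O(¬certify_specimen).
So O(¬certify_specimen) holds, i.e. certify_specimen is forbidden. None of the other listed options is forbidden under the premises.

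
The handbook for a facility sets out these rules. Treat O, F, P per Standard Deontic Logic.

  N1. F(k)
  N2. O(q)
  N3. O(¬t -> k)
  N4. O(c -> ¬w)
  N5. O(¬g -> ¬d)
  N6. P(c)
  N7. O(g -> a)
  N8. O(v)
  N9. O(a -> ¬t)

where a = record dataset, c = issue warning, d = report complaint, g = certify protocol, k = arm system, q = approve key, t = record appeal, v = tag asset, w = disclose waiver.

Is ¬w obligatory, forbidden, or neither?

Neither

Premise 4 is O(c -> ¬w), but O(c) is not derivable from the premises (the permission P(c) asserts only ¬O(¬c), not O(c)), so it does not yield O(¬w).
No premise or chain of K-axiom applications forces O(¬w), and none forces O(w). So ¬w is neither obligatory nor forbidden under these norms.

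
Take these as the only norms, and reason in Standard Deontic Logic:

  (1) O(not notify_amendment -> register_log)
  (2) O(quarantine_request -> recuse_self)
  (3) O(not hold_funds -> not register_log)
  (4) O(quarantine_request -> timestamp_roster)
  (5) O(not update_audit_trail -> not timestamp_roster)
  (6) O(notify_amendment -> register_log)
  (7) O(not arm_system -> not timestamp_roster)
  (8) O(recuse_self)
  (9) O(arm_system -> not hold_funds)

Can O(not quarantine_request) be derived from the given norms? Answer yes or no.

By case analysis on not notify_amendment: premise 1 gives O(not notify_amendment -> register_log) and premise 6 gives O(notify_amendment -> register_log), so O(register_log) either way.
Premise 3 is O(not hold_funds -> not register_log); contrapositively O(register_log -> hold_funds). Since O(register_log) holds, K gives O(hold_funds).
Premise 9, O(arm_system -> not hold_funds), contraposes to O(hold_funds -> not arm_system); with O(hold_funds) we get O(not arm_system).
With premise 7, O(not arm_system -> not timestamp_roster), the K-axiom yields O(not timestamp_roster).
Premise 4, O(quarantine_request -> timestamp_roster), contraposes to O(not timestamp_roster -> not quarantine_request); with O(not timestamp_roster) we get O(not quarantine_request).
Premises 2, 5, 8 do not contribute to this derivation.
So O(not quarantine_request) follows.

Yes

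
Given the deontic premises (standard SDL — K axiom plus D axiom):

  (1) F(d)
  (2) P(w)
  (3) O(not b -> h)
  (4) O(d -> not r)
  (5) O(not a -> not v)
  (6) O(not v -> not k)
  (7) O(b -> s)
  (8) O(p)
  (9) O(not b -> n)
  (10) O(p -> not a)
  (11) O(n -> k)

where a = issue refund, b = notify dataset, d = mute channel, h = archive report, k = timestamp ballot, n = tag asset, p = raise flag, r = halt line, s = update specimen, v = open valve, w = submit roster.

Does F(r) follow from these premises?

Premise 4 is O(d -> not r), but O(d) is not derivable from the premises, so it does not yield O(not r).
No other premise forces O(not r). An ideal world satisfying every premise can still have r true, so F(r) is not derivable.

No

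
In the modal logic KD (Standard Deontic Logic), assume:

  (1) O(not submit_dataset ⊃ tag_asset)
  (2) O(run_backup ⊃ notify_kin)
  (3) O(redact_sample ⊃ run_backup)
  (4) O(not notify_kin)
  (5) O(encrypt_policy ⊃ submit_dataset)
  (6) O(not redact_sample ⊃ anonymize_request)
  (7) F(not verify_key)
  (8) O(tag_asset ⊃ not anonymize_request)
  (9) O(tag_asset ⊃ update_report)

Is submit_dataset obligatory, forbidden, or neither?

Premise 4 states O(not notify_kin) outright.
Premise 2 is O(run_backup ⊃ notify_kin); contrapositively O(not notify_kin ⊃ not run_backup). Since O(not notify_kin) holds, K gives O(not run_backup).
The contrapositive of premise 3 (O(redact_sample ⊃ run_backup)) is O(not run_backup ⊃ not redact_sample), and O(not run_backup) is already established, so O(not redact_sample).
Premise 6 is O(not redact_sample ⊃ anonymize_request); since O(not redact_sample), deontic closure gives O(anonymize_request).
Premise 8 is O(tag_asset ⊃ not anonymize_request); contrapositively O(anonymize_request ⊃ not tag_asset). Since O(anonymize_request) holds, K gives O(not tag_asset).
The contrapositive of premise 1 (O(not submit_dataset ⊃ tag_asset)) is O(not tag_asset ⊃ submit_dataset), and O(not tag_asset) is already established, so O(submit_dataset).
Premises 5, 7, 9 do not contribute to this derivation.
Hence submit_dataset is obligatory.

Obligatory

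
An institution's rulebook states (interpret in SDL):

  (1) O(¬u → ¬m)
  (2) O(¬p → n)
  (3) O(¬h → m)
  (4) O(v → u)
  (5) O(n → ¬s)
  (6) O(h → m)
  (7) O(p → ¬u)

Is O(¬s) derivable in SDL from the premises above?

Premises 6 and 3 are O(h → m) and O(¬h → m); every ideal world satisfies h or ¬h, so in either case m holds — hence O(m).
Premise 1 is O(¬u → ¬m); contrapositively O(m → u). Since O(m) holds, K gives O(u).
The contrapositive of premise 7 (O(p → ¬u)) is O(u → ¬p), and O(u) is already established, so O(¬p).
With premise 2, O(¬p → n), the K-axiom yields O(n).
Applying K to premise 5 (O(n → ¬s)) and O(n) yields O(¬s).
Premise 4 does not contribute to this derivation.
So O(¬s) follows.

Yes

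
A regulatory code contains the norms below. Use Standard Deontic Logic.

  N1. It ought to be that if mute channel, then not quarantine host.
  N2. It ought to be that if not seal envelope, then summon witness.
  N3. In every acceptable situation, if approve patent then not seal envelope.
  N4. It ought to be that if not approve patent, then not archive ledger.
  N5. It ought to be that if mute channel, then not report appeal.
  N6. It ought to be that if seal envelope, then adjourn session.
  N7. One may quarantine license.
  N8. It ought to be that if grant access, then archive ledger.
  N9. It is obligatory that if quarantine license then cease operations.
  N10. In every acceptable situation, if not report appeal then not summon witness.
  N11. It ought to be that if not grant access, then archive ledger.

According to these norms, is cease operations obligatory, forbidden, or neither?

Premise 9 is O(quarantine_license → cease_operations), but O(quarantine_license) is not derivable from the premises (the permission P(quarantine_license) asserts only ¬O(¬quarantine_license), not O(quarantine_license)), so it does not yield O(cease_operations).
No premise or chain of K-axiom applications forces O(cease_operations), and none forces O(¬cease_operations). So cease_operations is neither obligatory nor forbidden under these norms.

Neither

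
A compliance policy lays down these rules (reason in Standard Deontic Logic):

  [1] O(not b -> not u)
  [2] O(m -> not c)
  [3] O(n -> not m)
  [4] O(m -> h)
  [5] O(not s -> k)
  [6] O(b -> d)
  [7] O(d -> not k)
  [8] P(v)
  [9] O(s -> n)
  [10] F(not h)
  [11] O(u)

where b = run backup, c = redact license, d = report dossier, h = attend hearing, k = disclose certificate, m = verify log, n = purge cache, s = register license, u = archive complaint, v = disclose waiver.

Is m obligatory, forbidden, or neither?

Forbidden

Premise 11 gives O(u).
Premise 1 is O(not b -> not u); contrapositively O(u -> b). Since O(u) holds, K gives O(b).
With premise 6, O(b -> d), the K-axiom yields O(d).
From O(d) and premise 7, O(d -> not k), we obtain O(not k).
Premise 5 is O(not s -> k); contrapositively O(not k -> s). Since O(not k) holds, K gives O(s).
Applying K to premise 9 (O(s -> n)) and O(s) yields O(n).
Applying K to premise 3 (O(n -> not m)) and O(n) yields O(not m).
Premises 2, 4, 8, 10 do not contribute to this derivation.
Thus O(not m), which is F(m): m is forbidden.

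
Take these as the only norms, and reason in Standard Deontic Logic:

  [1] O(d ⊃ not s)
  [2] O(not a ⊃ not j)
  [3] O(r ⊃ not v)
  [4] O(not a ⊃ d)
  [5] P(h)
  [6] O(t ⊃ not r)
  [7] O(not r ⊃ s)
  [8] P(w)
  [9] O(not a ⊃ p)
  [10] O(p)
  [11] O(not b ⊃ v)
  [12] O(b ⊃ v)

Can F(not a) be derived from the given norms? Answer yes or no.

Premises 11 and 12 cover both cases: O(not b ⊃ v) and O(b ⊃ v). Since not b ∨ b is a tautology, O(v) follows.
Premise 3 is O(r ⊃ not v); contrapositively O(v ⊃ not r). Since O(v) holds, K gives O(not r).
With premise 7, O(not r ⊃ s), the K-axiom yields O(s).
Premise 1, O(d ⊃ not s), contraposes to O(s ⊃ not d); with O(s) we get O(not d).
Premise 4 is O(not a ⊃ d); contrapositively O(not d ⊃ a). Since O(not d) holds, K gives O(a).
Premises 2, 5, 6, 8, 9, 10 do not contribute to this derivation.
So O(a) holds, i.e. F(not a). The claim follows.

Yes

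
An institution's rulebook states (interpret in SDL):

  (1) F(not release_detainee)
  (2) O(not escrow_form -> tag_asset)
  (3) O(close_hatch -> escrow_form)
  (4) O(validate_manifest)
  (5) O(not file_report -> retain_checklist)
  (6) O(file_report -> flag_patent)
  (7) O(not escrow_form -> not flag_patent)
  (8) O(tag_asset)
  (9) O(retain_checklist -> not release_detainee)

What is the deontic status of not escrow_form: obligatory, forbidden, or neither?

Forbidden

Premise 1, F(not release_detainee), is equivalent to O(release_detainee).
Premise 9 is O(retain_checklist -> not release_detainee); contrapositively O(release_detainee -> not retain_checklist). Since O(release_detainee) holds, K gives O(not retain_checklist).
Premise 5, O(not file_report -> retain_checklist), contraposes to O(not retain_checklist -> file_report); with O(not retain_checklist) we get O(file_report).
With premise 6, O(file_report -> flag_patent), the K-axiom yields O(flag_patent).
Premise 7, O(not escrow_form -> not flag_patent), contraposes to O(flag_patent -> escrow_form); with O(flag_patent) we get O(escrow_form).
Premises 2, 3, 4, 8 do not contribute to this derivation.
Thus O(escrow_form), which is F(not escrow_form): not escrow_form is forbidden.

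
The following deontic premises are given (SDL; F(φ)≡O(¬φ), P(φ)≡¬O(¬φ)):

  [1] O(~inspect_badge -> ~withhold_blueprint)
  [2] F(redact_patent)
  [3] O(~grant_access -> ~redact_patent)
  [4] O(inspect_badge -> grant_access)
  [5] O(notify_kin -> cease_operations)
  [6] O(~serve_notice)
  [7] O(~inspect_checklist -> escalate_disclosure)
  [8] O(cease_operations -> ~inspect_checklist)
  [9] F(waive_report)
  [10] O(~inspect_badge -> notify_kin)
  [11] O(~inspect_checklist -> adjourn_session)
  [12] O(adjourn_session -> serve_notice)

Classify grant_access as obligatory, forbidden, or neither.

Premise 6 states O(~serve_notice) outright.
Premise 12 is O(adjourn_session -> serve_notice); contrapositively O(~serve_notice -> ~adjourn_session). Since O(~serve_notice) holds, K gives O(~adjourn_session).
Premise 11 is O(~inspect_checklist -> adjourn_session); contrapositively O(~adjourn_session -> inspect_checklist). Since O(~adjourn_session) holds, K gives O(inspect_checklist).
The contrapositive of premise 8 (O(cease_operations -> ~inspect_checklist)) is O(inspect_checklist -> ~cease_operations), and O(inspect_checklist) is already established, so O(~cease_operations).
The contrapositive of premise 5 (O(notify_kin -> cease_operations)) is O(~cease_operations -> ~notify_kin), and O(~cease_operations) is already established, so O(~notify_kin).
Premise 10 is O(~inspect_badge -> notify_kin); contrapositively O(~notify_kin -> inspect_badge). Since O(~notify_kin) holds, K gives O(inspect_badge).
From O(inspect_badge) and premise 4, O(inspect_badge -> grant_access), we obtain O(grant_access).
Premises 1, 2, 3, 7, 9 do not contribute to this derivation.
Hence grant_access is obligatory.

Obligatory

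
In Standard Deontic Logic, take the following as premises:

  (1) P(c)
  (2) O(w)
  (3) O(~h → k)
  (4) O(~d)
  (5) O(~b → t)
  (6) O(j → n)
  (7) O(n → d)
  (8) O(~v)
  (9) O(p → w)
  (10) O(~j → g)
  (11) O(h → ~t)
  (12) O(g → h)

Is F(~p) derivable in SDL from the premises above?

No

Premise 9 is O(p → w); even if O(w) held, inferring O(p) would be affirming the consequent — invalid.
No other premise forces O(p). An ideal world satisfying every premise can still have ~p true, so F(~p) is not derivable.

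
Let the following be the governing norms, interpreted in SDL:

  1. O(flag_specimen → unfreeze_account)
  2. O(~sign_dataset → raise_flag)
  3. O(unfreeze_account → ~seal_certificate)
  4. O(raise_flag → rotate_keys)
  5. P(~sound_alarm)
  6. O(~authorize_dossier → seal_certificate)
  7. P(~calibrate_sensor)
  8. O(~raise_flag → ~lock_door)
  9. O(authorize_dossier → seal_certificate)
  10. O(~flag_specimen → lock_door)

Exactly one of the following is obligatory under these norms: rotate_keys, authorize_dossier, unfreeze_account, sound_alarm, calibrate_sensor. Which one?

By case analysis on authorize_dossier: premise 9 gives O(authorize_dossier → seal_certificate) and premise 6 gives O(~authorize_dossier → seal_certificate), so O(seal_certificate) either way.
Premise 3, O(unfreeze_account → ~seal_certificate), contraposes to O(seal_certificate → ~unfreeze_account); with O(seal_certificate) we get O(~unfreeze_account).
Premise 1 is O(flag_specimen → unfreeze_account); contrapositively O(~unfreeze_account → ~flag_specimen). Since O(~unfreeze_account) holds, K gives O(~flag_specimen).
Premise 10 is O(~flag_specimen → lock_door); since O(~flag_specimen), deontic closure gives O(lock_door).
Premise 8, O(~raise_flag → ~lock_door), contraposes to O(lock_door → raise_flag); with O(lock_door) we get O(raise_flag).
Applying K to premise 4 (O(raise_flag → rotate_keys)) and O(raise_flag) yields O(rotate_keys).
So O(rotate_keys) holds — rotate_keys is obligatory. None of the other listed options is made obligatory by any chain of premises.

rotate_keys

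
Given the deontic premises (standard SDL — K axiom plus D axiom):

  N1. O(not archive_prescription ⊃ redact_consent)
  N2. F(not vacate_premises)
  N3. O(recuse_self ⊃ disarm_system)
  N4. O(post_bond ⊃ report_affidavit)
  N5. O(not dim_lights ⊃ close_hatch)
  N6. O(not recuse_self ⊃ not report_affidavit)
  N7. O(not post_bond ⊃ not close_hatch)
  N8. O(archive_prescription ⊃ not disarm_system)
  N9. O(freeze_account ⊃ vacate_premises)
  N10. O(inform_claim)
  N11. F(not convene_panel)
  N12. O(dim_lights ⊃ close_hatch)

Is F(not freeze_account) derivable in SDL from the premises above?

Premise 9 is O(freeze_account ⊃ vacate_premises); even if O(vacate_premises) held, inferring O(freeze_account) would be affirming the consequent — invalid.
No other premise forces O(freeze_account). An ideal world satisfying every premise can still have not freeze_account true, so F(not freeze_account) is not derivable.

No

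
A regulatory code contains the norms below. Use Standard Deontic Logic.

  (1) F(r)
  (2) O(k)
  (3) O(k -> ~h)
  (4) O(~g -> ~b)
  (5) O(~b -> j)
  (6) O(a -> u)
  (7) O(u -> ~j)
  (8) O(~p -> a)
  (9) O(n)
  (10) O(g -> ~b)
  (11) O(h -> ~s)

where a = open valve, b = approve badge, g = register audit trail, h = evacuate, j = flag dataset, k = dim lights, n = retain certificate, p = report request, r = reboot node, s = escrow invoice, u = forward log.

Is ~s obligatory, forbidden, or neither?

Neither

Premise 11 is O(h -> ~s), but O(h) is not derivable from the premises, so it does not yield O(~s).
No premise or chain of K-axiom applications forces O(~s), and none forces O(s). So ~s is neither obligatory nor forbidden under these norms.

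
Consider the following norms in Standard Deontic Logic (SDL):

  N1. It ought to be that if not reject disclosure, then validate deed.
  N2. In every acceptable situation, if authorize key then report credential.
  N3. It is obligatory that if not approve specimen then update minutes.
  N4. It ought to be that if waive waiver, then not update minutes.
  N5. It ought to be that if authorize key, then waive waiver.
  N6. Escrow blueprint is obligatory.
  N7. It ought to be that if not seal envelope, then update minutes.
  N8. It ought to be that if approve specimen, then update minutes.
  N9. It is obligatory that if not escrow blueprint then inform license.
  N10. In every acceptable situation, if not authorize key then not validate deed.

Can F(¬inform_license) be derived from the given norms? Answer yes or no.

Premise 9 is O(¬escrow_blueprint → inform_license), but O(¬escrow_blueprint) is not derivable from the premises, so it does not yield O(inform_license).
No other premise forces O(inform_license). An ideal world satisfying every premise can still have ¬inform_license true, so F(¬inform_license) is not derivable.

No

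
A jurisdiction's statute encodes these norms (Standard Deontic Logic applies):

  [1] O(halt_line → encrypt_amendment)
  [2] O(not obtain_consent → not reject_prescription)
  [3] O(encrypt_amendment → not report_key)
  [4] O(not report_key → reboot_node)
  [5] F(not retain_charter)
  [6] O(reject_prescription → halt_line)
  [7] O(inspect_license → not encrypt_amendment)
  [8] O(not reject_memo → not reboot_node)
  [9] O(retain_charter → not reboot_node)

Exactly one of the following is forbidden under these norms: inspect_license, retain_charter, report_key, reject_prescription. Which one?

Premise 5 is F(not retain_charter), i.e. O(retain_charter).
Applying K to premise 9 (O(retain_charter → not reboot_node)) and O(retain_charter) yields O(not reboot_node).
Premise 4 is O(not report_key → reboot_node); contrapositively O(not reboot_node → report_key). Since O(not reboot_node) holds, K gives O(report_key).
The contrapositive of premise 3 (O(encrypt_amendment → not report_key)) is O(report_key → not encrypt_amendment), and O(report_key) is already established, so O(not encrypt_amendment).
Premise 1 is O(halt_line → encrypt_amendment); contrapositively O(not encrypt_amendment → not halt_line). Since O(not encrypt_amendment) holds, K gives O(not halt_line).
Premise 6 is O(reject_prescription → halt_line); contrapositively O(not halt_line → not reject_prescription). Since O(not halt_line) holds, K gives O(not reject_prescription).
So O(not reject_prescription) holds, i.e. reject_prescription is forbidden. None of the other listed options is forbidden under the premises.

reject_prescription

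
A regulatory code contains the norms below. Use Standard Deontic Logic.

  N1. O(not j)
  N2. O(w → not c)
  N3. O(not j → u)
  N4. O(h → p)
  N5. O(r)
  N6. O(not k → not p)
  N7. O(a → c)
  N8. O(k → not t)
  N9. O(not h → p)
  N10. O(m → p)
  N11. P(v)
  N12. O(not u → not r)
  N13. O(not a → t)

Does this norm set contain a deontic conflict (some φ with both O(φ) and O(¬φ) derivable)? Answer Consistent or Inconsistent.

Consistent

Premise 12 is O(not u → not r), but O(not u) is not derivable from the premises, so it does not yield O(not r).
So O(not r) is not derivable, and the apparent clash with O(r) does not arise.
A world satisfying every obligation exists (e.g. a=true, c=true, h=false, j=false, k=true, m=false, p=true, r=true, t=false, u=true, v=false, w=false); no atom is both obligatory and forbidden, so the set is consistent.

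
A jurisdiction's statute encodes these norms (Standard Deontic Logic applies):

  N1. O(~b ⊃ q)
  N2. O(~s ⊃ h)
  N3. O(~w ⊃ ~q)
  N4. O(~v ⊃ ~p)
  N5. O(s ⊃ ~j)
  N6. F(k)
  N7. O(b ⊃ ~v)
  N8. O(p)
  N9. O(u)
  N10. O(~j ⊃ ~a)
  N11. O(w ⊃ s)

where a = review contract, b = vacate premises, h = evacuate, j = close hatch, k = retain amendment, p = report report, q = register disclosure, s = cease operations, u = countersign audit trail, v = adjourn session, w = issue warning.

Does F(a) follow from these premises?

Yes

Premise 8 states O(p) outright.
Premise 4, O(~v ⊃ ~p), contraposes to O(p ⊃ v); with O(p) we get O(v).
Premise 7, O(b ⊃ ~v), contraposes to O(v ⊃ ~b); with O(v) we get O(~b).
From O(~b) and premise 1, O(~b ⊃ q), we obtain O(q).
The contrapositive of premise 3 (O(~w ⊃ ~q)) is O(q ⊃ w), and O(q) is already established, so O(w).
Applying K to premise 11 (O(w ⊃ s)) and O(w) yields O(s).
Premise 5 is O(s ⊃ ~j); since O(s), deontic closure gives O(~j).
Applying K to premise 10 (O(~j ⊃ ~a)) and O(~j) yields O(~a).
Premises 2, 6, 9 do not contribute to this derivation.
So O(~a) holds, i.e. F(a). The claim follows.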